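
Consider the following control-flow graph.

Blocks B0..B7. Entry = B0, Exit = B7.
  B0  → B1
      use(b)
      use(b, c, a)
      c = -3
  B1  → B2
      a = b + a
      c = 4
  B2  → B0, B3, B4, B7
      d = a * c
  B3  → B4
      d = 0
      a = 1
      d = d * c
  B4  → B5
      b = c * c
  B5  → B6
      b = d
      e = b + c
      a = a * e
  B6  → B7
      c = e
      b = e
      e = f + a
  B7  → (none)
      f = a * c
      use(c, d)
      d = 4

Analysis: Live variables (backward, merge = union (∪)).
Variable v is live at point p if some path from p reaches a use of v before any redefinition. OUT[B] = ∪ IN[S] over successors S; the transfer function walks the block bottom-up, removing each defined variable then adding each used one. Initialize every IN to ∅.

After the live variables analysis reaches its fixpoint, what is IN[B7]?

Per-block solution:
  B0:  IN={a, b, c, f}  OUT={a, b, f}
  B1:  IN={a, b, f}  OUT={a, b, c, f}
  B2:  IN={a, b, c, f}  OUT={a, b, c, d, f}
  B3:  IN={c, f}  OUT={a, c, d, f}
  B4:  IN={a, c, d, f}  OUT={a, c, d, f}
  B5:  IN={a, c, d, f}  OUT={a, d, e, f}
  B6:  IN={a, d, e, f}  OUT={a, c, d}
  B7:  IN={a, c, d}  OUT={}

B7 is the boundary node: OUT[B7] = {}
Applying B7's transfer function to that OUT value gives IN[B7] (row B7 above).

Answer: {a, c, d}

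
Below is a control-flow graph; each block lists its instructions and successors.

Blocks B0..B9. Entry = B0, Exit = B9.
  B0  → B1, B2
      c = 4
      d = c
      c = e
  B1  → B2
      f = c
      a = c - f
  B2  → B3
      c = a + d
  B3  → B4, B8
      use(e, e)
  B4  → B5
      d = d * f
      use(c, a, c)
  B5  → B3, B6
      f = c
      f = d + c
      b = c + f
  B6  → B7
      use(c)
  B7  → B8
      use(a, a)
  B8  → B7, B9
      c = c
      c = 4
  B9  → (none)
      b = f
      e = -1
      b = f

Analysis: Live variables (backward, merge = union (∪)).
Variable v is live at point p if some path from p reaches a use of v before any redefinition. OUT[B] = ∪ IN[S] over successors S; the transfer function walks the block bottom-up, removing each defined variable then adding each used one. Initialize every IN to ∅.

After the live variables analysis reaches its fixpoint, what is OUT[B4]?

Per-block solution:
  B0:   IN={a, e, f}   OUT={a, c, d, e, f}
  B1:   IN={c, d, e}   OUT={a, d, e, f}
  B2:   IN={a, d, e, f}   OUT={a, c, d, e, f}
  B3:   IN={a, c, d, e, f}   OUT={a, c, d, e, f}
  B4:   IN={a, c, d, e, f}   OUT={a, c, d, e}
  B5:   IN={a, c, d, e}   OUT={a, c, d, e, f}
  B6:   IN={a, c, f}   OUT={a, c, f}
  B7:   IN={a, c, f}   OUT={a, c, f}
  B8:   IN={a, c, f}   OUT={a, c, f}
  B9:   IN={f}   OUT={}

Merge at B4: OUT[B4] = IN[B5] = {a, c, d, e}

Answer: {a, c, d, e}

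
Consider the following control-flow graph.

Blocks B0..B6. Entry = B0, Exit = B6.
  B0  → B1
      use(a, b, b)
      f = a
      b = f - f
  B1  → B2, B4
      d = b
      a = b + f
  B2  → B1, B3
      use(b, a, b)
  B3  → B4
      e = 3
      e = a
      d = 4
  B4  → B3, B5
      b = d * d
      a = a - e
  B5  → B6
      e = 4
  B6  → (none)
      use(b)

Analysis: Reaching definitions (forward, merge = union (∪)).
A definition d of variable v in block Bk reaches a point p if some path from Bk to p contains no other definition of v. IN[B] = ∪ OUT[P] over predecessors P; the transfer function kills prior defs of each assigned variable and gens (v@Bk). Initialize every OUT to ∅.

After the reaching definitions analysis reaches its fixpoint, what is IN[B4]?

Per-block solution:
  B0: | IN={} | OUT={b@B0, f@B0}
  B1: | IN={a@B1, b@B0, d@B1, f@B0} | OUT={a@B1, b@B0, d@B1, f@B0}
  B2: | IN={a@B1, b@B0, d@B1, f@B0} | OUT={a@B1, b@B0, d@B1, f@B0}
  B3: | IN={a@B1, a@B4, b@B0, b@B4, d@B1, d@B3, e@B3, f@B0} | OUT={a@B1, a@B4, b@B0, b@B4, d@B3, e@B3, f@B0}
  B4: | IN={a@B1, a@B4, b@B0, b@B4, d@B1, d@B3, e@B3, f@B0} | OUT={a@B4, b@B4, d@B1, d@B3, e@B3, f@B0}
  B5: | IN={a@B4, b@B4, d@B1, d@B3, e@B3, f@B0} | OUT={a@B4, b@B4, d@B1, d@B3, e@B5, f@B0}
  B6: | IN={a@B4, b@B4, d@B1, d@B3, e@B5, f@B0} | OUT={a@B4, b@B4, d@B1, d@B3, e@B5, f@B0}

Merge at B4: IN[B4] = OUT[B1] ⊔ OUT[B3] = {a@B1, a@B4, b@B0, b@B4, d@B1, d@B3, e@B3, f@B0}

Answer: {a@B1, a@B4, b@B0, b@B4, d@B1, d@B3, e@B3, f@B0}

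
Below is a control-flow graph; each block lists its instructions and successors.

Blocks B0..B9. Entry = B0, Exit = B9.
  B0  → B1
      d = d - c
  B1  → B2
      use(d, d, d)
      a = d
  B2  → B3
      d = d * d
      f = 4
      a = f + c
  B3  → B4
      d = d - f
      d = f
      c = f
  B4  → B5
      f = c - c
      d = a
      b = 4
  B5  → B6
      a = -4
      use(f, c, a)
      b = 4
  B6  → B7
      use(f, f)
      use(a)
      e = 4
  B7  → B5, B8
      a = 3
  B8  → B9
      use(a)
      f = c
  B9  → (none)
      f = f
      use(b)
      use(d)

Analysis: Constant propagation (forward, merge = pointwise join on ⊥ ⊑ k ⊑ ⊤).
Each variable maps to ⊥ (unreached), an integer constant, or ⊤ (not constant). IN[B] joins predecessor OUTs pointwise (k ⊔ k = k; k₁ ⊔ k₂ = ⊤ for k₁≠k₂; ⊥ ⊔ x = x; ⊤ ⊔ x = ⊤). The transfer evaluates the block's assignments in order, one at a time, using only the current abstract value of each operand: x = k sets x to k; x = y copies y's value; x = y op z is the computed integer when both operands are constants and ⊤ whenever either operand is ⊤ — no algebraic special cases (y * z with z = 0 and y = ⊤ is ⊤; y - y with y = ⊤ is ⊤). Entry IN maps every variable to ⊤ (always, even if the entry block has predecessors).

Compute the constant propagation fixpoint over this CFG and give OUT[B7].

Answer: {a: 3, b: 4, c: 4, d: ⊤, e: 4, f: 0}

Trace:
Converged values:
  B0:   IN=(all ⊤)   OUT=(all ⊤)
  B1:   IN=(all ⊤)   OUT=(all ⊤)
  B2:   IN=(all ⊤)   OUT={f:4; rest ⊤}
  B3:   IN={f:4; rest ⊤}   OUT={c:4, d:4, f:4; rest ⊤}
  B4:   IN={c:4, d:4, f:4; rest ⊤}   OUT={b:4, c:4, f:0; rest ⊤}
  B5:   IN={b:4, c:4, f:0; rest ⊤}   OUT={a:-4, b:4, c:4, f:0; rest ⊤}
  B6:   IN={a:-4, b:4, c:4, f:0; rest ⊤}   OUT={a:-4, b:4, c:4, e:4, f:0; rest ⊤}
  B7:   IN={a:-4, b:4, c:4, e:4, f:0; rest ⊤}   OUT={a:3, b:4, c:4, e:4, f:0; rest ⊤}
  B8:   IN={a:3, b:4, c:4, e:4, f:0; rest ⊤}   OUT={a:3, b:4, c:4, e:4, f:4; rest ⊤}
  B9:   IN={a:3, b:4, c:4, e:4, f:4; rest ⊤}   OUT={a:3, b:4, c:4, e:4, f:4; rest ⊤}

Merge at B7: IN[B7] = OUT[B6] = {a: -4, b: 4, c: 4, d: ⊤, e: 4, f: 0}
Applying B7's transfer function to that IN value gives OUT[B7] (row B7 above).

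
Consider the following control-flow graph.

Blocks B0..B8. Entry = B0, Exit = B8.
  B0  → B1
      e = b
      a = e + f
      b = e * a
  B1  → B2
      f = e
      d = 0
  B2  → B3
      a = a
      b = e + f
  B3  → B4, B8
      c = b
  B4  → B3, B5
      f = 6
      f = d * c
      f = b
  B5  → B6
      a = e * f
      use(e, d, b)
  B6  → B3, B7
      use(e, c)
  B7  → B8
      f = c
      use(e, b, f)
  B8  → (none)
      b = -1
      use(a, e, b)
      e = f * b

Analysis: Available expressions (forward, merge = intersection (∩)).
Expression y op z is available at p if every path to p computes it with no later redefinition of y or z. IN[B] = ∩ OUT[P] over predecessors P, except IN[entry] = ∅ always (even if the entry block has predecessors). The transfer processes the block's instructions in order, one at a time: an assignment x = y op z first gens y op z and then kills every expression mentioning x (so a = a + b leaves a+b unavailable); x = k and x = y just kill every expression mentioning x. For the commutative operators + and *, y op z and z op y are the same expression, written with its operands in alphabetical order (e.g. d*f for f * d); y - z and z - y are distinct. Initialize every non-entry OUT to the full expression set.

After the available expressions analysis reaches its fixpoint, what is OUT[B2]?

Per-block solution:
  B0: | IN={} | OUT={a*e, e+f}
  B1: | IN={a*e, e+f} | OUT={a*e}
  B2: | IN={a*e} | OUT={e+f}
  B3: | IN={} | OUT={}
  B4: | IN={} | OUT={c*d}
  B5: | IN={c*d} | OUT={c*d, e*f}
  B6: | IN={c*d, e*f} | OUT={c*d, e*f}
  B7: | IN={c*d, e*f} | OUT={c*d}
  B8: | IN={} | OUT={b*f}

Merge at B2: IN[B2] = OUT[B1] = {a*e}
Applying B2's transfer function to that IN value gives OUT[B2] (row B2 above).

Answer: {e+f}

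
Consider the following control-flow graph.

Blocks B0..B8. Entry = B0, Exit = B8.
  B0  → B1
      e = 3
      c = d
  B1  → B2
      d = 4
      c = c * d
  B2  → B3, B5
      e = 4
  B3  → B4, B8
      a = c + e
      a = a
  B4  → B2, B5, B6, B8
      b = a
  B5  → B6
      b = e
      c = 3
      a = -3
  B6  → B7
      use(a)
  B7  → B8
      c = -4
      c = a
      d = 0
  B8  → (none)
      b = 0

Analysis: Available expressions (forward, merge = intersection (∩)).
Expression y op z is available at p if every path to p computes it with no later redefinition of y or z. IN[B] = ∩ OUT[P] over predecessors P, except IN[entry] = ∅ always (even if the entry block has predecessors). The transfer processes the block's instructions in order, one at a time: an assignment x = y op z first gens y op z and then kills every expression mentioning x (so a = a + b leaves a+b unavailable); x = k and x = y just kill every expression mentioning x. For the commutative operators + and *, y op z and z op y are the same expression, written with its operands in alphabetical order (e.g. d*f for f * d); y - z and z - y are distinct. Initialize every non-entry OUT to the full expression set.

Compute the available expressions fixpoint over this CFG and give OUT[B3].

Fixpoint table:
  B0:  IN={}  OUT={}
  B1:  IN={}  OUT={}
  B2:  IN={}  OUT={}
  B3:  IN={}  OUT={c+e}
  B4:  IN={c+e}  OUT={c+e}
  B5:  IN={}  OUT={}
  B6:  IN={}  OUT={}
  B7:  IN={}  OUT={}
  B8:  IN={}  OUT={}

Merge at B3: IN[B3] = OUT[B2] = {}
Applying B3's transfer function to that IN value gives OUT[B3] (row B3 above).

Answer: {c+e}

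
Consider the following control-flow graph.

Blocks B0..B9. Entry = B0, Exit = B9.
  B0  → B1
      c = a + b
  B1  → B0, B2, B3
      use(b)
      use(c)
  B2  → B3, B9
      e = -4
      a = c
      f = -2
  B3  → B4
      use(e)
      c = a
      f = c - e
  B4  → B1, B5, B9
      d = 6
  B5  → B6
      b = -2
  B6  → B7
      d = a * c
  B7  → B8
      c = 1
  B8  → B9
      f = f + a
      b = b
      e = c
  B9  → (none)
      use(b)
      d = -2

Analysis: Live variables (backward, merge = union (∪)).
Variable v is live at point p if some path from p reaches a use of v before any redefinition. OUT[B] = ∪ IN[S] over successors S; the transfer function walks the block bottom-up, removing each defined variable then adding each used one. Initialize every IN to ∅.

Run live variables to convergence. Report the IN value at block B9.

Answer: {b}

Trace:
Per-block solution:
  B0:   IN={a, b, e}   OUT={a, b, c, e}
  B1:   IN={a, b, c, e}   OUT={a, b, c, e}
  B2:   IN={b, c}   OUT={a, b, e}
  B3:   IN={a, b, e}   OUT={a, b, c, e, f}
  B4:   IN={a, b, c, e, f}   OUT={a, b, c, e, f}
  B5:   IN={a, c, f}   OUT={a, b, c, f}
  B6:   IN={a, b, c, f}   OUT={a, b, f}
  B7:   IN={a, b, f}   OUT={a, b, c, f}
  B8:   IN={a, b, c, f}   OUT={b}
  B9:   IN={b}   OUT={}

B9 is the boundary node: OUT[B9] = {}
Applying B9's transfer function to that OUT value gives IN[B9] (row B9 above).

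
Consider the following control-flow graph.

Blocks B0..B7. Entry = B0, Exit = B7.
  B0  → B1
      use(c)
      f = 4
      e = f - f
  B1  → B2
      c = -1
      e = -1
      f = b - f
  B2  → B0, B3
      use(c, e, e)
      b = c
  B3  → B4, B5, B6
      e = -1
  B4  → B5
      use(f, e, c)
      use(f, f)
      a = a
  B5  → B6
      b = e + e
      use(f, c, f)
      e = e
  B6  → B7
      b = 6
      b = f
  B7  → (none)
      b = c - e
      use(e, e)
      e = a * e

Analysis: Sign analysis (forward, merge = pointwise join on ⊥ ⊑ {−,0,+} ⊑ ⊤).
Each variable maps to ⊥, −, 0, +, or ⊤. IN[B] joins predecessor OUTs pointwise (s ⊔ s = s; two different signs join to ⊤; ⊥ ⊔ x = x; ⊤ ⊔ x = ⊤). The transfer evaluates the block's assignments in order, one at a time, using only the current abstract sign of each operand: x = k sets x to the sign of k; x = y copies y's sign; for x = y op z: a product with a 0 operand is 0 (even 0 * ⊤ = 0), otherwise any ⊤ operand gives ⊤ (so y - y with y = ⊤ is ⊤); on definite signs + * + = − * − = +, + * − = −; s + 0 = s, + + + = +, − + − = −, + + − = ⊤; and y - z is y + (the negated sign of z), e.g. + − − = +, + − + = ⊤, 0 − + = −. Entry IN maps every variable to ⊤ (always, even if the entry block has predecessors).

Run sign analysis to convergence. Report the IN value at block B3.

Answer: {a: ⊤, b: -, c: -, d: ⊤, e: -, f: ⊤}

Trace:
Fixpoint table:
  B0: | IN=(all ⊤) | OUT={f:+; rest ⊤}
  B1: | IN={f:+; rest ⊤} | OUT={c:-, e:-; rest ⊤}
  B2: | IN={c:-, e:-; rest ⊤} | OUT={b:-, c:-, e:-; rest ⊤}
  B3: | IN={b:-, c:-, e:-; rest ⊤} | OUT={b:-, c:-, e:-; rest ⊤}
  B4: | IN={b:-, c:-, e:-; rest ⊤} | OUT={b:-, c:-, e:-; rest ⊤}
  B5: | IN={b:-, c:-, e:-; rest ⊤} | OUT={b:-, c:-, e:-; rest ⊤}
  B6: | IN={b:-, c:-, e:-; rest ⊤} | OUT={c:-, e:-; rest ⊤}
  B7: | IN={c:-, e:-; rest ⊤} | OUT={c:-; rest ⊤}

Merge at B3: IN[B3] = OUT[B2] = {a: ⊤, b: -, c: -, d: ⊤, e: -, f: ⊤}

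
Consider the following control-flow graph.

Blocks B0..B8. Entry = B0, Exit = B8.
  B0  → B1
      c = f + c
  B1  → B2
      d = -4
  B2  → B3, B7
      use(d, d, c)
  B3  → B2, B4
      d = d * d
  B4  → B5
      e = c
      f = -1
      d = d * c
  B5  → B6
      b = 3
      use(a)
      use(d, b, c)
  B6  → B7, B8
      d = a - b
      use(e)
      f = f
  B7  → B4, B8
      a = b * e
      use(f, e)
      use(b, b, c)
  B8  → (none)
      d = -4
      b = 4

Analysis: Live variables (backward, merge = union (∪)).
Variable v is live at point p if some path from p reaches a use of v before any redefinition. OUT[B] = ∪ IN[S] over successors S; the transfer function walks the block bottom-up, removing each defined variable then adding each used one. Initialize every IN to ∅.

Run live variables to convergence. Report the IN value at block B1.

Fixpoint table:
  B0:  IN={a, b, c, e, f}  OUT={a, b, c, e, f}
  B1:  IN={a, b, c, e, f}  OUT={a, b, c, d, e, f}
  B2:  IN={a, b, c, d, e, f}  OUT={a, b, c, d, e, f}
  B3:  IN={a, b, c, d, e, f}  OUT={a, b, c, d, e, f}
  B4:  IN={a, c, d}  OUT={a, c, d, e, f}
  B5:  IN={a, c, d, e, f}  OUT={a, b, c, e, f}
  B6:  IN={a, b, c, e, f}  OUT={b, c, d, e, f}
  B7:  IN={b, c, d, e, f}  OUT={a, c, d}
  B8:  IN={}  OUT={}

Merge at B1: OUT[B1] = IN[B2] = {a, b, c, d, e, f}
Applying B1's transfer function to that OUT value gives IN[B1] (row B1 above).

Answer: {a, b, c, e, f}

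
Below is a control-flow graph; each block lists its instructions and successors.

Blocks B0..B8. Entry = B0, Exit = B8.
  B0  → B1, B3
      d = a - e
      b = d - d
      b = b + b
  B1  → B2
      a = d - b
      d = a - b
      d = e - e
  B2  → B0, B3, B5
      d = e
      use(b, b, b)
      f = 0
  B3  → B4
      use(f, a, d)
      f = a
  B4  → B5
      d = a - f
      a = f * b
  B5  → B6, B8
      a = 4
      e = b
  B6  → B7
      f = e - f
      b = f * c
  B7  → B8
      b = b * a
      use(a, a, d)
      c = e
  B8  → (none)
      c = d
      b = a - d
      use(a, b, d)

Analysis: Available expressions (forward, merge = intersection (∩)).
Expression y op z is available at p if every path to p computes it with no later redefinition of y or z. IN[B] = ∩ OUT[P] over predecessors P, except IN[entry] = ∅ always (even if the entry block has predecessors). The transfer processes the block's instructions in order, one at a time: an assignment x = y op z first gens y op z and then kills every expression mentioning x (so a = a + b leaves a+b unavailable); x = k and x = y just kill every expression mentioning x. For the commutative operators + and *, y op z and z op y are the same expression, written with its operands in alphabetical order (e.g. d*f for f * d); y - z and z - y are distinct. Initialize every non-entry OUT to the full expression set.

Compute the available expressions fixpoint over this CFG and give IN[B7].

Answer: {c*f}

Derivation:
Fixpoint table:
  B0:   IN={}   OUT={a-e, d-d}
  B1:   IN={a-e, d-d}   OUT={a-b, e-e}
  B2:   IN={a-b, e-e}   OUT={a-b, e-e}
  B3:   IN={}   OUT={}
  B4:   IN={}   OUT={b*f}
  B5:   IN={}   OUT={}
  B6:   IN={}   OUT={c*f}
  B7:   IN={c*f}   OUT={}
  B8:   IN={}   OUT={a-d}

Merge at B7: IN[B7] = OUT[B6] = {c*f}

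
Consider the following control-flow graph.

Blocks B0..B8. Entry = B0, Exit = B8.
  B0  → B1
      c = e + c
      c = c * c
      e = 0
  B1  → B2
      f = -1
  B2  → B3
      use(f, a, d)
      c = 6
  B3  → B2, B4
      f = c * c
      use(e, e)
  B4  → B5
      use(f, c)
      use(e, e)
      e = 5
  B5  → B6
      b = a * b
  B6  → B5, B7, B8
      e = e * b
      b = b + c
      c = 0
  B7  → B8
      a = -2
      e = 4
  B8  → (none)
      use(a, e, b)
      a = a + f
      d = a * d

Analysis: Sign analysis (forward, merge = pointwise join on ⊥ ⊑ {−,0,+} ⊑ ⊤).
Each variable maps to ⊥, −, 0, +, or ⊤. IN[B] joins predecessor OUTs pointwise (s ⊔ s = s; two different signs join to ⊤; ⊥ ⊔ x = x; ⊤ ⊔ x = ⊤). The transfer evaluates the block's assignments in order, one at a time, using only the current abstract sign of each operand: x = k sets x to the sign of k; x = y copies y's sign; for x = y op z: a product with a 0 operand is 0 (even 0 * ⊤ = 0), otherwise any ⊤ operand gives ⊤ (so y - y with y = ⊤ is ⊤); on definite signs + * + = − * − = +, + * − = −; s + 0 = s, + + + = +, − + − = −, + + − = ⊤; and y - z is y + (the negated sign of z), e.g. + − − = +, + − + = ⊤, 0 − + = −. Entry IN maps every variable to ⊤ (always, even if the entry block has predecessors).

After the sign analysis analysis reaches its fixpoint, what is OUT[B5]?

Per-block solution:
  B0:   IN=(all ⊤)   OUT={e:0; rest ⊤}
  B1:   IN={e:0; rest ⊤}   OUT={e:0, f:-; rest ⊤}
  B2:   IN={e:0; rest ⊤}   OUT={c:+, e:0; rest ⊤}
  B3:   IN={c:+, e:0; rest ⊤}   OUT={c:+, e:0, f:+; rest ⊤}
  B4:   IN={c:+, e:0, f:+; rest ⊤}   OUT={c:+, e:+, f:+; rest ⊤}
  B5:   IN={f:+; rest ⊤}   OUT={f:+; rest ⊤}
  B6:   IN={f:+; rest ⊤}   OUT={c:0, f:+; rest ⊤}
  B7:   IN={c:0, f:+; rest ⊤}   OUT={a:-, c:0, e:+, f:+; rest ⊤}
  B8:   IN={c:0, f:+; rest ⊤}   OUT={c:0, f:+; rest ⊤}

Merge at B5: IN[B5] = OUT[B4] ⊔ OUT[B6] = {a: ⊤, b: ⊤, c: ⊤, d: ⊤, e: ⊤, f: +}
Applying B5's transfer function to that IN value gives OUT[B5] (row B5 above).

Answer: {a: ⊤, b: ⊤, c: ⊤, d: ⊤, e: ⊤, f: +}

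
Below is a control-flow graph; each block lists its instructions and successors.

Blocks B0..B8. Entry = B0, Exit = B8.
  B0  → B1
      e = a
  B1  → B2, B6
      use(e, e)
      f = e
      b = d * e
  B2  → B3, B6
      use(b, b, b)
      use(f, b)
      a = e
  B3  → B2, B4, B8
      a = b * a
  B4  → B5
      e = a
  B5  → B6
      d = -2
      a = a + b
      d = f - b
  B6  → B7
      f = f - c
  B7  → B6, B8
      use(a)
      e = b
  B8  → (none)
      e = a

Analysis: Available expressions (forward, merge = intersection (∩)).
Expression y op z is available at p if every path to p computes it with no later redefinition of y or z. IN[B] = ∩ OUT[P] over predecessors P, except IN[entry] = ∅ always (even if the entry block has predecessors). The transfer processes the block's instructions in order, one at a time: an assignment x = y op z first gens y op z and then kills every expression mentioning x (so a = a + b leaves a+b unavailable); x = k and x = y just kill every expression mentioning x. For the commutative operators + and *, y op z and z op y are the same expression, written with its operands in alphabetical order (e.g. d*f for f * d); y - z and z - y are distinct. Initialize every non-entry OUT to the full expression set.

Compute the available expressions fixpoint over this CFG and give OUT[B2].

Fixpoint table:
  B0: | IN={} | OUT={}
  B1: | IN={} | OUT={d*e}
  B2: | IN={d*e} | OUT={d*e}
  B3: | IN={d*e} | OUT={d*e}
  B4: | IN={d*e} | OUT={}
  B5: | IN={} | OUT={f-b}
  B6: | IN={} | OUT={}
  B7: | IN={} | OUT={}
  B8: | IN={} | OUT={}

Merge at B2: IN[B2] = OUT[B1] ∩ OUT[B3] = {d*e}
Applying B2's transfer function to that IN value gives OUT[B2] (row B2 above).

Answer: {d*e}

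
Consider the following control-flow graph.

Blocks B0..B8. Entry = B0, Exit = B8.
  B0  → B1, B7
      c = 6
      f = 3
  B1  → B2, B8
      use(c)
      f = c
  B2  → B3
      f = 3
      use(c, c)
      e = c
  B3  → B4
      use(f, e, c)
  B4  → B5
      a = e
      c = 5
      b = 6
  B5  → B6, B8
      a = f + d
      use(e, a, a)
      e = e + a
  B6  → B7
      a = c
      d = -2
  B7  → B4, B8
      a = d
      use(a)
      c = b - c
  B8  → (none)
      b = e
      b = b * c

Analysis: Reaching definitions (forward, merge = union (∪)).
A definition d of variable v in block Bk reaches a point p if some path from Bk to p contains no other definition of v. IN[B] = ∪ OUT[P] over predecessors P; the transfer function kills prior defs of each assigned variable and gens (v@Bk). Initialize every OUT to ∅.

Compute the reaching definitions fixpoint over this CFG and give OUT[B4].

Per-block solution:
  B0: | IN={} | OUT={c@B0, f@B0}
  B1: | IN={c@B0, f@B0} | OUT={c@B0, f@B1}
  B2: | IN={c@B0, f@B1} | OUT={c@B0, e@B2, f@B2}
  B3: | IN={c@B0, e@B2, f@B2} | OUT={c@B0, e@B2, f@B2}
  B4: | IN={a@B7, b@B4, c@B0, c@B7, d@B6, e@B2, e@B5, f@B0, f@B2} | OUT={a@B4, b@B4, c@B4, d@B6, e@B2, e@B5, f@B0, f@B2}
  B5: | IN={a@B4, b@B4, c@B4, d@B6, e@B2, e@B5, f@B0, f@B2} | OUT={a@B5, b@B4, c@B4, d@B6, e@B5, f@B0, f@B2}
  B6: | IN={a@B5, b@B4, c@B4, d@B6, e@B5, f@B0, f@B2} | OUT={a@B6, b@B4, c@B4, d@B6, e@B5, f@B0, f@B2}
  B7: | IN={a@B6, b@B4, c@B0, c@B4, d@B6, e@B5, f@B0, f@B2} | OUT={a@B7, b@B4, c@B7, d@B6, e@B5, f@B0, f@B2}
  B8: | IN={a@B5, a@B7, b@B4, c@B0, c@B4, c@B7, d@B6, e@B5, f@B0, f@B1, f@B2} | OUT={a@B5, a@B7, b@B8, c@B0, c@B4, c@B7, d@B6, e@B5, f@B0, f@B1, f@B2}

Merge at B4: IN[B4] = OUT[B3] ⊔ OUT[B7] = {a@B7, b@B4, c@B0, c@B7, d@B6, e@B2, e@B5, f@B0, f@B2}
Applying B4's transfer function to that IN value gives OUT[B4] (row B4 above).

Answer: {a@B4, b@B4, c@B4, d@B6, e@B2, e@B5, f@B0, f@B2}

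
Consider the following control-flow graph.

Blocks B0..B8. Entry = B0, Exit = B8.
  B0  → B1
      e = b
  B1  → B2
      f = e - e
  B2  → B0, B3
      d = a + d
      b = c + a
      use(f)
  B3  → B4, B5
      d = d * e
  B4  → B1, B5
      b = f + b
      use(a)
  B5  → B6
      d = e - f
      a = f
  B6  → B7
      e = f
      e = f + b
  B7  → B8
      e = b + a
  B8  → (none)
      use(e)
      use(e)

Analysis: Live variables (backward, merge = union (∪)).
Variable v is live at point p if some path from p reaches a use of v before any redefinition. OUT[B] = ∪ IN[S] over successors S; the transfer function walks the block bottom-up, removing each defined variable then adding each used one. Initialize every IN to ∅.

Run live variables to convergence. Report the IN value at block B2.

Per-block solution:
  B0:   IN={a, b, c, d}   OUT={a, c, d, e}
  B1:   IN={a, c, d, e}   OUT={a, c, d, e, f}
  B2:   IN={a, c, d, e, f}   OUT={a, b, c, d, e, f}
  B3:   IN={a, b, c, d, e, f}   OUT={a, b, c, d, e, f}
  B4:   IN={a, b, c, d, e, f}   OUT={a, b, c, d, e, f}
  B5:   IN={b, e, f}   OUT={a, b, f}
  B6:   IN={a, b, f}   OUT={a, b}
  B7:   IN={a, b}   OUT={e}
  B8:   IN={e}   OUT={}

Merge at B2: OUT[B2] = IN[B0] ⊔ IN[B3] = {a, b, c, d, e, f}
Applying B2's transfer function to that OUT value gives IN[B2] (row B2 above).

Answer: {a, c, d, e, f}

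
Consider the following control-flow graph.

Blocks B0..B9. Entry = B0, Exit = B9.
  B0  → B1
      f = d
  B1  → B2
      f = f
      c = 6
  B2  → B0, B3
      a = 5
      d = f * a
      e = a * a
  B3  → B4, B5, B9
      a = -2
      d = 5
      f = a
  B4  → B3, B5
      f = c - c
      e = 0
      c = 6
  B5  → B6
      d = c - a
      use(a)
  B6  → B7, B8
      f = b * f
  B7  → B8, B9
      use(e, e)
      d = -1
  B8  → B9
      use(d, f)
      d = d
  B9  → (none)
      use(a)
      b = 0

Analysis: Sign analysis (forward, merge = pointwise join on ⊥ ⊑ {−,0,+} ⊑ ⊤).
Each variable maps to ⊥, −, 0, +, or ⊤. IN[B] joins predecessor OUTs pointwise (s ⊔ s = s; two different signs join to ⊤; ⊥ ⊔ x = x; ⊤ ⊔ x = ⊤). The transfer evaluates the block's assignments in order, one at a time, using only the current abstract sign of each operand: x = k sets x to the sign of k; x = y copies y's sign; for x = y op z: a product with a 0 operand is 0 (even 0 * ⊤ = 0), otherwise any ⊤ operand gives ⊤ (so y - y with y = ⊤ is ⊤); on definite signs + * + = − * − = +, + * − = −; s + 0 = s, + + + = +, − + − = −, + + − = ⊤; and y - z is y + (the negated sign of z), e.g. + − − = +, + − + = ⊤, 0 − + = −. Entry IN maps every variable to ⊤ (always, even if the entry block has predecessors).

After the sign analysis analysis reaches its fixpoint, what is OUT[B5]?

Answer: {a: -, b: ⊤, c: +, d: +, e: ⊤, f: ⊤}

Trace:
Per-block solution:
  B0:   IN=(all ⊤)   OUT=(all ⊤)
  B1:   IN=(all ⊤)   OUT={c:+; rest ⊤}
  B2:   IN={c:+; rest ⊤}   OUT={a:+, c:+, e:+; rest ⊤}
  B3:   IN={c:+; rest ⊤}   OUT={a:-, c:+, d:+, f:-; rest ⊤}
  B4:   IN={a:-, c:+, d:+, f:-; rest ⊤}   OUT={a:-, c:+, d:+, e:0; rest ⊤}
  B5:   IN={a:-, c:+, d:+; rest ⊤}   OUT={a:-, c:+, d:+; rest ⊤}
  B6:   IN={a:-, c:+, d:+; rest ⊤}   OUT={a:-, c:+, d:+; rest ⊤}
  B7:   IN={a:-, c:+, d:+; rest ⊤}   OUT={a:-, c:+, d:-; rest ⊤}
  B8:   IN={a:-, c:+; rest ⊤}   OUT={a:-, c:+; rest ⊤}
  B9:   IN={a:-, c:+; rest ⊤}   OUT={a:-, b:0, c:+; rest ⊤}

Merge at B5: IN[B5] = OUT[B3] ⊔ OUT[B4] = {a: -, b: ⊤, c: +, d: +, e: ⊤, f: ⊤}
Applying B5's transfer function to that IN value gives OUT[B5] (row B5 above).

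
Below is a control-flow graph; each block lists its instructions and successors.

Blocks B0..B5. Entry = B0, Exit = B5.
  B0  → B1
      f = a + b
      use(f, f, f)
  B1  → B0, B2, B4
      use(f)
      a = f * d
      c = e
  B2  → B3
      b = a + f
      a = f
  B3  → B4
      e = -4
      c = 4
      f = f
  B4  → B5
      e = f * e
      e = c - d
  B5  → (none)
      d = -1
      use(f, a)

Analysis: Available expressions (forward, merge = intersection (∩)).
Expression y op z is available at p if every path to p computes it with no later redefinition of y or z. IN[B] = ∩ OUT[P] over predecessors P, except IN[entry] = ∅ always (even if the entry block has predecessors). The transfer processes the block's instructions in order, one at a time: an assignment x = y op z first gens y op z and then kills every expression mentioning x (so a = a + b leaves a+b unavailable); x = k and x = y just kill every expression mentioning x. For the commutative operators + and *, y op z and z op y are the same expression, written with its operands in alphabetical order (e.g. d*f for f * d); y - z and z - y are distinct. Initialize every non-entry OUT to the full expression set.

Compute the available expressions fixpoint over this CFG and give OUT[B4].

Answer: {c-d}

Working:
Fixpoint table:
  B0:  IN={}  OUT={a+b}
  B1:  IN={a+b}  OUT={d*f}
  B2:  IN={d*f}  OUT={d*f}
  B3:  IN={d*f}  OUT={}
  B4:  IN={}  OUT={c-d}
  B5:  IN={c-d}  OUT={}

Merge at B4: IN[B4] = OUT[B1] ∩ OUT[B3] = {}
Applying B4's transfer function to that IN value gives OUT[B4] (row B4 above).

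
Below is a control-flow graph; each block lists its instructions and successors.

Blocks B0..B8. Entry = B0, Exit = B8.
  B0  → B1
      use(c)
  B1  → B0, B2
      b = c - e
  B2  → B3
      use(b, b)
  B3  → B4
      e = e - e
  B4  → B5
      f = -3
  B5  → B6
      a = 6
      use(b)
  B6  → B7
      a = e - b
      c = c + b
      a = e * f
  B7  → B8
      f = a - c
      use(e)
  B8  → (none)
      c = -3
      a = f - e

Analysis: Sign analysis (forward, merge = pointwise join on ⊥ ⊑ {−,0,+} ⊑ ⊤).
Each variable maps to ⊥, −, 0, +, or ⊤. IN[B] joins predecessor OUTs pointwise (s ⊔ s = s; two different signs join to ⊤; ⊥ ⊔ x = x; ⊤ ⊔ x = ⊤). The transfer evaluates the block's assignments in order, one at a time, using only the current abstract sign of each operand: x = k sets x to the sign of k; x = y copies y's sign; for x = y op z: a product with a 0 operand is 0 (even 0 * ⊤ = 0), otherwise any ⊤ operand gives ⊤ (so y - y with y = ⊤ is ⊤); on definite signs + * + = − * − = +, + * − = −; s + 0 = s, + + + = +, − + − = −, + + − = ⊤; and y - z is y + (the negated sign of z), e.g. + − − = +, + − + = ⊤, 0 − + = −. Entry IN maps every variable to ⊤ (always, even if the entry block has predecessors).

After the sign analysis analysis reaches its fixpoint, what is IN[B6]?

Per-block solution:
  B0:  IN=(all ⊤)  OUT=(all ⊤)
  B1:  IN=(all ⊤)  OUT=(all ⊤)
  B2:  IN=(all ⊤)  OUT=(all ⊤)
  B3:  IN=(all ⊤)  OUT=(all ⊤)
  B4:  IN=(all ⊤)  OUT={f:-; rest ⊤}
  B5:  IN={f:-; rest ⊤}  OUT={a:+, f:-; rest ⊤}
  B6:  IN={a:+, f:-; rest ⊤}  OUT={f:-; rest ⊤}
  B7:  IN={f:-; rest ⊤}  OUT=(all ⊤)
  B8:  IN=(all ⊤)  OUT={c:-; rest ⊤}

Merge at B6: IN[B6] = OUT[B5] = {a: +, b: ⊤, c: ⊤, d: ⊤, e: ⊤, f: -}

Answer: {a: +, b: ⊤, c: ⊤, d: ⊤, e: ⊤, f: -}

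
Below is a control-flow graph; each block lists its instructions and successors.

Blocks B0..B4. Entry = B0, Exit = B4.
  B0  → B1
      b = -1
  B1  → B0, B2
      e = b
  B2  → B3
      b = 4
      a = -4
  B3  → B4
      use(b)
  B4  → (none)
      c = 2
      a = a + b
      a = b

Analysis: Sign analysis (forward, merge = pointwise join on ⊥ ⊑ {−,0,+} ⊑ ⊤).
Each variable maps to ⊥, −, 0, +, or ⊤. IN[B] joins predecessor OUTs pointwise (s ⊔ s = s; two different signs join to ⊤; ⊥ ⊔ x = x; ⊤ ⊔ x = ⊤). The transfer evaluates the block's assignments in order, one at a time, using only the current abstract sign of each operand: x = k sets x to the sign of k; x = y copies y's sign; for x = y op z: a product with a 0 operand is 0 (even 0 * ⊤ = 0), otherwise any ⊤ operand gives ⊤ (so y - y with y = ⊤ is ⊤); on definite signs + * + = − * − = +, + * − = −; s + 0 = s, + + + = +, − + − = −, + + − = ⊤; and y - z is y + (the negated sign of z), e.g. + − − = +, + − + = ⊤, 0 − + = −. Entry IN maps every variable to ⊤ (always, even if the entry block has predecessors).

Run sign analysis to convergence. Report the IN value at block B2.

Answer: {a: ⊤, b: -, c: ⊤, d: ⊤, e: -, f: ⊤}

Working:
Per-block solution:
  B0:  IN=(all ⊤)  OUT={b:-; rest ⊤}
  B1:  IN={b:-; rest ⊤}  OUT={b:-, e:-; rest ⊤}
  B2:  IN={b:-, e:-; rest ⊤}  OUT={a:-, b:+, e:-; rest ⊤}
  B3:  IN={a:-, b:+, e:-; rest ⊤}  OUT={a:-, b:+, e:-; rest ⊤}
  B4:  IN={a:-, b:+, e:-; rest ⊤}  OUT={a:+, b:+, c:+, e:-; rest ⊤}

Merge at B2: IN[B2] = OUT[B1] = {a: ⊤, b: -, c: ⊤, d: ⊤, e: -, f: ⊤}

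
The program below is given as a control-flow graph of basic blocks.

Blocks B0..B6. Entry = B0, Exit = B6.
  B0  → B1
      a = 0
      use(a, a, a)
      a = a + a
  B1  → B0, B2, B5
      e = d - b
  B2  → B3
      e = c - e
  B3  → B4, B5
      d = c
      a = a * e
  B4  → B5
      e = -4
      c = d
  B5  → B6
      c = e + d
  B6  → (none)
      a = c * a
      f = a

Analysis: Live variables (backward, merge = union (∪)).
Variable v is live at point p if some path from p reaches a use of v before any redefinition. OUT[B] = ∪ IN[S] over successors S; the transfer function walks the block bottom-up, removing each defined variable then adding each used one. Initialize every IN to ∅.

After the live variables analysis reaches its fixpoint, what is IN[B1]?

Answer: {a, b, c, d}

Working:
Per-block solution:
  B0:   IN={b, c, d}   OUT={a, b, c, d}
  B1:   IN={a, b, c, d}   OUT={a, b, c, d, e}
  B2:   IN={a, c, e}   OUT={a, c, e}
  B3:   IN={a, c, e}   OUT={a, d, e}
  B4:   IN={a, d}   OUT={a, d, e}
  B5:   IN={a, d, e}   OUT={a, c}
  B6:   IN={a, c}   OUT={}

Merge at B1: OUT[B1] = IN[B0] ⊔ IN[B2] ⊔ IN[B5] = {a, b, c, d, e}
Applying B1's transfer function to that OUT value gives IN[B1] (row B1 above).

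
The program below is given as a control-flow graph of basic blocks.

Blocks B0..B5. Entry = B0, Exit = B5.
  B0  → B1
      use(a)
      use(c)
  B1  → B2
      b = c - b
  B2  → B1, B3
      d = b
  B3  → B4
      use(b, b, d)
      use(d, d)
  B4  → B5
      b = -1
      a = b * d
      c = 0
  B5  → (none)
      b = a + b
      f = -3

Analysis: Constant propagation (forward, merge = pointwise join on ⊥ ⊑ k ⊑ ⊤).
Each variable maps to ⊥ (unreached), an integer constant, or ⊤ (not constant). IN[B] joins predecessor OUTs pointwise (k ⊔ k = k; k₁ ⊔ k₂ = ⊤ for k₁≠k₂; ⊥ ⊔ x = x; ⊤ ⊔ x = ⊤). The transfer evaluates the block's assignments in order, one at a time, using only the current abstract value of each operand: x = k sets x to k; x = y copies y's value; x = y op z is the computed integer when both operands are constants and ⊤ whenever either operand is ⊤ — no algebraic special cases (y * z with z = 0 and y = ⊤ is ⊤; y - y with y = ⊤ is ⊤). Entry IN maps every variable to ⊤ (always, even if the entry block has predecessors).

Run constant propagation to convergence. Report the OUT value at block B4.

Answer: {a: ⊤, b: -1, c: 0, d: ⊤, e: ⊤, f: ⊤}

Derivation:
Converged values:
  B0:   IN=(all ⊤)   OUT=(all ⊤)
  B1:   IN=(all ⊤)   OUT=(all ⊤)
  B2:   IN=(all ⊤)   OUT=(all ⊤)
  B3:   IN=(all ⊤)   OUT=(all ⊤)
  B4:   IN=(all ⊤)   OUT={b:-1, c:0; rest ⊤}
  B5:   IN={b:-1, c:0; rest ⊤}   OUT={c:0, f:-3; rest ⊤}

Merge at B4: IN[B4] = OUT[B3] = {a: ⊤, b: ⊤, c: ⊤, d: ⊤, e: ⊤, f: ⊤}
Applying B4's transfer function to that IN value gives OUT[B4] (row B4 above).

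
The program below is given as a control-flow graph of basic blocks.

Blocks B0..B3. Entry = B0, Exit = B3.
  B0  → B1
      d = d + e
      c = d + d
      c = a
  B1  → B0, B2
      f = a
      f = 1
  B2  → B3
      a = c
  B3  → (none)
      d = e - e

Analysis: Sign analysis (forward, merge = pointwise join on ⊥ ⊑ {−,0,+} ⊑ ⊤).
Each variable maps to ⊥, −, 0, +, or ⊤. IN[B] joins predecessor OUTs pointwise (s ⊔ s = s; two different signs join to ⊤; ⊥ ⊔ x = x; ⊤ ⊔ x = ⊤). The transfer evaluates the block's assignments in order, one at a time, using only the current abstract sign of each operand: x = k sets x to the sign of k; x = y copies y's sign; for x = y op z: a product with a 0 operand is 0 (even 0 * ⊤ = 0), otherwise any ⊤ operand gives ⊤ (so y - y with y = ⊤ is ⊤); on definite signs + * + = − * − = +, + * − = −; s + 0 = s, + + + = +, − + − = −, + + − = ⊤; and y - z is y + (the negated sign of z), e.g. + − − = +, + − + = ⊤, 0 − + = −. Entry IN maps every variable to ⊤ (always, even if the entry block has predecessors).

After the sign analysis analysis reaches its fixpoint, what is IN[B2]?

Converged values:
  B0:  IN=(all ⊤)  OUT=(all ⊤)
  B1:  IN=(all ⊤)  OUT={f:+; rest ⊤}
  B2:  IN={f:+; rest ⊤}  OUT={f:+; rest ⊤}
  B3:  IN={f:+; rest ⊤}  OUT={f:+; rest ⊤}

Merge at B2: IN[B2] = OUT[B1] = {a: ⊤, b: ⊤, c: ⊤, d: ⊤, e: ⊤, f: +}

Answer: {a: ⊤, b: ⊤, c: ⊤, d: ⊤, e: ⊤, f: +}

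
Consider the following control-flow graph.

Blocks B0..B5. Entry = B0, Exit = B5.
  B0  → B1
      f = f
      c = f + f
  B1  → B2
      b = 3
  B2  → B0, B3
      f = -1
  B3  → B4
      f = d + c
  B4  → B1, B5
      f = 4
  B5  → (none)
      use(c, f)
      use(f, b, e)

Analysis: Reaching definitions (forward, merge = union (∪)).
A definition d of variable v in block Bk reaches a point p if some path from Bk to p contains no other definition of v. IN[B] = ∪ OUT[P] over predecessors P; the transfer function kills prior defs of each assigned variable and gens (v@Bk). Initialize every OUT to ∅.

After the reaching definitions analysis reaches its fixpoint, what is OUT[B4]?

Answer: {b@B1, c@B0, f@B4}

Trace:
Fixpoint table:
  B0:   IN={b@B1, c@B0, f@B2}   OUT={b@B1, c@B0, f@B0}
  B1:   IN={b@B1, c@B0, f@B0, f@B4}   OUT={b@B1, c@B0, f@B0, f@B4}
  B2:   IN={b@B1, c@B0, f@B0, f@B4}   OUT={b@B1, c@B0, f@B2}
  B3:   IN={b@B1, c@B0, f@B2}   OUT={b@B1, c@B0, f@B3}
  B4:   IN={b@B1, c@B0, f@B3}   OUT={b@B1, c@B0, f@B4}
  B5:   IN={b@B1, c@B0, f@B4}   OUT={b@B1, c@B0, f@B4}

Merge at B4: IN[B4] = OUT[B3] = {b@B1, c@B0, f@B3}
Applying B4's transfer function to that IN value gives OUT[B4] (row B4 above).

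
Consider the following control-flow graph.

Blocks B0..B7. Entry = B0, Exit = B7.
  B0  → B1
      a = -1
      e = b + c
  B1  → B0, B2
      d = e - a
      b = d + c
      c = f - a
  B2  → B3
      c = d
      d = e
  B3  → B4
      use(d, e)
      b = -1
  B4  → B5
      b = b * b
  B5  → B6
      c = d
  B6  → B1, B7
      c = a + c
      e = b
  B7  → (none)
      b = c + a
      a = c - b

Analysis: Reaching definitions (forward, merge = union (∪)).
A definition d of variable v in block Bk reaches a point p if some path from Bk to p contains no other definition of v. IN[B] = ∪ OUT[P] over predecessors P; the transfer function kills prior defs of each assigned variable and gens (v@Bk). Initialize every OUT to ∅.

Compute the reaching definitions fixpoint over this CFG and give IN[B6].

Per-block solution:
  B0: | IN={a@B0, b@B1, c@B1, d@B1, e@B0, e@B6} | OUT={a@B0, b@B1, c@B1, d@B1, e@B0}
  B1: | IN={a@B0, b@B1, b@B4, c@B1, c@B6, d@B1, d@B2, e@B0, e@B6} | OUT={a@B0, b@B1, c@B1, d@B1, e@B0, e@B6}
  B2: | IN={a@B0, b@B1, c@B1, d@B1, e@B0, e@B6} | OUT={a@B0, b@B1, c@B2, d@B2, e@B0, e@B6}
  B3: | IN={a@B0, b@B1, c@B2, d@B2, e@B0, e@B6} | OUT={a@B0, b@B3, c@B2, d@B2, e@B0, e@B6}
  B4: | IN={a@B0, b@B3, c@B2, d@B2, e@B0, e@B6} | OUT={a@B0, b@B4, c@B2, d@B2, e@B0, e@B6}
  B5: | IN={a@B0, b@B4, c@B2, d@B2, e@B0, e@B6} | OUT={a@B0, b@B4, c@B5, d@B2, e@B0, e@B6}
  B6: | IN={a@B0, b@B4, c@B5, d@B2, e@B0, e@B6} | OUT={a@B0, b@B4, c@B6, d@B2, e@B6}
  B7: | IN={a@B0, b@B4, c@B6, d@B2, e@B6} | OUT={a@B7, b@B7, c@B6, d@B2, e@B6}

Merge at B6: IN[B6] = OUT[B5] = {a@B0, b@B4, c@B5, d@B2, e@B0, e@B6}

Answer: {a@B0, b@B4, c@B5, d@B2, e@B0, e@B6}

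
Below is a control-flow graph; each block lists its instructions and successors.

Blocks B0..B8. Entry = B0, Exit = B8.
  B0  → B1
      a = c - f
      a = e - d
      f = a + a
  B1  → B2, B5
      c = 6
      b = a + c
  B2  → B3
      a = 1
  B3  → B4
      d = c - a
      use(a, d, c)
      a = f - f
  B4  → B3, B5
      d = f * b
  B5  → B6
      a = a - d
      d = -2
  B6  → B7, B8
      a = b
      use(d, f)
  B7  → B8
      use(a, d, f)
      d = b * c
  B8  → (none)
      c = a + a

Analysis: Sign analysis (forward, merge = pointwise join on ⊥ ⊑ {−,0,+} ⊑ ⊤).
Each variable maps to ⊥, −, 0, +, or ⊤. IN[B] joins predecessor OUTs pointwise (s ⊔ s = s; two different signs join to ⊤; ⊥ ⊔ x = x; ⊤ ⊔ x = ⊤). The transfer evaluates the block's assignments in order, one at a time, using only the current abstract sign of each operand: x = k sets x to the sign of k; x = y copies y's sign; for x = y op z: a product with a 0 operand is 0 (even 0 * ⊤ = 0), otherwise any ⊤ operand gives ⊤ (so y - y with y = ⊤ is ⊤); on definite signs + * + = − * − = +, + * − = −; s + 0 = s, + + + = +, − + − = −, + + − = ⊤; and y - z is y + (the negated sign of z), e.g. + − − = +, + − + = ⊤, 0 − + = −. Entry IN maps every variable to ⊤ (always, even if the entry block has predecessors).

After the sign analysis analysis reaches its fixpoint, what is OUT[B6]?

Answer: {a: ⊤, b: ⊤, c: +, d: -, e: ⊤, f: ⊤}

Trace:
Fixpoint table:
  B0: | IN=(all ⊤) | OUT=(all ⊤)
  B1: | IN=(all ⊤) | OUT={c:+; rest ⊤}
  B2: | IN={c:+; rest ⊤} | OUT={a:+, c:+; rest ⊤}
  B3: | IN={c:+; rest ⊤} | OUT={c:+; rest ⊤}
  B4: | IN={c:+; rest ⊤} | OUT={c:+; rest ⊤}
  B5: | IN={c:+; rest ⊤} | OUT={c:+, d:-; rest ⊤}
  B6: | IN={c:+, d:-; rest ⊤} | OUT={c:+, d:-; rest ⊤}
  B7: | IN={c:+, d:-; rest ⊤} | OUT={c:+; rest ⊤}
  B8: | IN={c:+; rest ⊤} | OUT=(all ⊤)

Merge at B6: IN[B6] = OUT[B5] = {a: ⊤, b: ⊤, c: +, d: -, e: ⊤, f: ⊤}
Applying B6's transfer function to that IN value gives OUT[B6] (row B6 above).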